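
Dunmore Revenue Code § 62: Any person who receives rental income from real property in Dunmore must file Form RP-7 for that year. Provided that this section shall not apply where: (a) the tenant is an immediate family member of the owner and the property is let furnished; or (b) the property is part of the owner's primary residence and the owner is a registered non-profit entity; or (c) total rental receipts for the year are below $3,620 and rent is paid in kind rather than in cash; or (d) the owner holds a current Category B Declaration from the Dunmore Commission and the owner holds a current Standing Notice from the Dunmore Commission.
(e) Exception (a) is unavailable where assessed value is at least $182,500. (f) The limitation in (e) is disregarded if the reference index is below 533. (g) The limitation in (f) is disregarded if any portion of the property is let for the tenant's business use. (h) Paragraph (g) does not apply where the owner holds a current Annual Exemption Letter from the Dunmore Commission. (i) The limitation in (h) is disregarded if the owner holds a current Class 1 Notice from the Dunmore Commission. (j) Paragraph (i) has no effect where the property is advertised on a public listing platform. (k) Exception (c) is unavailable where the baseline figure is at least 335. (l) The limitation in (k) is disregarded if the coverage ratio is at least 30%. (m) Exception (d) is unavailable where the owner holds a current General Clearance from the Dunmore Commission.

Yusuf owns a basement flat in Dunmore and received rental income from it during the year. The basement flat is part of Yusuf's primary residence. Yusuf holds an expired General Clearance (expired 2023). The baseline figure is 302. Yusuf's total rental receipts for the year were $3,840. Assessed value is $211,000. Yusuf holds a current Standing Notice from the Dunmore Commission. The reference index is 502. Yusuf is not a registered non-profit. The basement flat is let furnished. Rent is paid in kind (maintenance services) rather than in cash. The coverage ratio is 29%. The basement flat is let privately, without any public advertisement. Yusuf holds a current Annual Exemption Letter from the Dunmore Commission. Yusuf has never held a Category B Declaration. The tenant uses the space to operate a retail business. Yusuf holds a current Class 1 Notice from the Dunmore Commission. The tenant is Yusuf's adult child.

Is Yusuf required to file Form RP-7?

Yes — Yusuf must file Form RP-7.

Exception (a): the tenant is an immediate family member; the property is let furnished — every condition holds. However, paragraphs (e)–(j) must be considered: (e) is triggered — assessed value is $211,000, meeting the $182,500 threshold. (f) is engaged (the reference index is 502, below the 533 limit), but is set aside by (g): (g) operates — the space is let for business use. (h) would limit (g) — a current Annual Exemption Letter is held — but (i) sets (h) aside: (i) applies — a current Class 1 Notice is held. (j) is not triggered (the property is let privately without advertisement), so (i) stands. (a) is therefore removed.
Exception (b) does not apply: Yusuf is not a registered non-profit.
Exception (c) requires that total rental receipts for the year are below $3,620; but total rental receipts for the year are $3,840, not below $3,620, so (c) is unavailable.
Exception (d) fails — there is no Category B Declaration in force.
Every exception is unavailable, so the rule governs.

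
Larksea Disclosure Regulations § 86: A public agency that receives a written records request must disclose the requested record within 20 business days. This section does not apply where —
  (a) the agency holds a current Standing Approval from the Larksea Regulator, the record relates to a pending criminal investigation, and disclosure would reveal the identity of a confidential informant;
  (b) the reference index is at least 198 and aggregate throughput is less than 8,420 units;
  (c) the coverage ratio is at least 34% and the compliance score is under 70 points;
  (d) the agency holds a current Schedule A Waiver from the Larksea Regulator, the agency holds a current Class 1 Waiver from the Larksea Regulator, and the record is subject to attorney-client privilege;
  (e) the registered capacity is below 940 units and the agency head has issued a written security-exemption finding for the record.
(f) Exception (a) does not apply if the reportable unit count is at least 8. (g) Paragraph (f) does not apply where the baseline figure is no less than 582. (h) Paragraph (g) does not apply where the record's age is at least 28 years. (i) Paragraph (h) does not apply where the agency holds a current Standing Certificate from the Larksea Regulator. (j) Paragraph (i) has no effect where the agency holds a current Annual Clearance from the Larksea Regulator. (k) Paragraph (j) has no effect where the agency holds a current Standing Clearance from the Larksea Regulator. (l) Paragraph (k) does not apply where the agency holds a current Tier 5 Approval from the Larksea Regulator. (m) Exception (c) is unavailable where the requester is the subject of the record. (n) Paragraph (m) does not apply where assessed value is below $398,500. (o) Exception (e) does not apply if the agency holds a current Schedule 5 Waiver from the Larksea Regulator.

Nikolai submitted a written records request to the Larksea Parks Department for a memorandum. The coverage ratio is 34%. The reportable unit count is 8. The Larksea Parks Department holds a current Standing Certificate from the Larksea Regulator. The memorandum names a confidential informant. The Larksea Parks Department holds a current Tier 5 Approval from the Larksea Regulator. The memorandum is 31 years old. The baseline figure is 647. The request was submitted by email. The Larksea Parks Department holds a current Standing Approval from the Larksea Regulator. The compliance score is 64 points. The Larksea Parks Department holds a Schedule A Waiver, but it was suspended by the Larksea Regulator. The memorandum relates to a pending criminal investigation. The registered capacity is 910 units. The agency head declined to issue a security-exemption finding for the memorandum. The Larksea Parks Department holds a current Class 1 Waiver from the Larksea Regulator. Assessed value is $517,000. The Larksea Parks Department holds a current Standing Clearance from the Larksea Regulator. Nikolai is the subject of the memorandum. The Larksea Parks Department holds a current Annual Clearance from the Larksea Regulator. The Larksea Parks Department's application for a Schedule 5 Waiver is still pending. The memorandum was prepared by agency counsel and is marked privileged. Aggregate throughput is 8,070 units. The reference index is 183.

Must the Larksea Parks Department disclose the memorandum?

Yes — the Larksea Parks Department must disclose the memorandum.

All of (a)'s requirements are met (a current Standing Approval is held; the memorandum relates to a pending investigation; the memorandum names a confidential informant). Turning to paragraphs (f)–(l): (f) operates against (a): the reportable unit count is 8, meeting the 8 threshold. (g) applies (the baseline figure is 647, meeting the 582 threshold), but is set aside by (h): (h) operates against (g): the record's age is 31 years, meeting the 28 years threshold. (i) operates (a current Standing Certificate is held), but is set aside by (j): (j) operates — a current Annual Clearance is held. (k) applies (a current Standing Clearance is held), but yields to (l): (l) operates against (k): a current Tier 5 Approval is held. (a) is therefore removed.
Exception (b) fails — the reference index is 183, short of 198.
Exception (c): the coverage ratio is 34%, meeting the 34% threshold; the compliance score is 64 points, under the 70 points limit — every condition holds. But: (m) applies — Nikolai is the subject of the memorandum. (n), which would lift (m), is not engaged — assessed value is $517,000, not below $398,500. Exception (c) does not apply.
Exception (d) fails — no current Schedule A Waiver is held.
Exception (e) requires that the agency head has issued a written security-exemption finding for the record; but the agency head declined to issue a security-exemption finding, so (e) is unavailable.
Every exception is unavailable, so the rule governs.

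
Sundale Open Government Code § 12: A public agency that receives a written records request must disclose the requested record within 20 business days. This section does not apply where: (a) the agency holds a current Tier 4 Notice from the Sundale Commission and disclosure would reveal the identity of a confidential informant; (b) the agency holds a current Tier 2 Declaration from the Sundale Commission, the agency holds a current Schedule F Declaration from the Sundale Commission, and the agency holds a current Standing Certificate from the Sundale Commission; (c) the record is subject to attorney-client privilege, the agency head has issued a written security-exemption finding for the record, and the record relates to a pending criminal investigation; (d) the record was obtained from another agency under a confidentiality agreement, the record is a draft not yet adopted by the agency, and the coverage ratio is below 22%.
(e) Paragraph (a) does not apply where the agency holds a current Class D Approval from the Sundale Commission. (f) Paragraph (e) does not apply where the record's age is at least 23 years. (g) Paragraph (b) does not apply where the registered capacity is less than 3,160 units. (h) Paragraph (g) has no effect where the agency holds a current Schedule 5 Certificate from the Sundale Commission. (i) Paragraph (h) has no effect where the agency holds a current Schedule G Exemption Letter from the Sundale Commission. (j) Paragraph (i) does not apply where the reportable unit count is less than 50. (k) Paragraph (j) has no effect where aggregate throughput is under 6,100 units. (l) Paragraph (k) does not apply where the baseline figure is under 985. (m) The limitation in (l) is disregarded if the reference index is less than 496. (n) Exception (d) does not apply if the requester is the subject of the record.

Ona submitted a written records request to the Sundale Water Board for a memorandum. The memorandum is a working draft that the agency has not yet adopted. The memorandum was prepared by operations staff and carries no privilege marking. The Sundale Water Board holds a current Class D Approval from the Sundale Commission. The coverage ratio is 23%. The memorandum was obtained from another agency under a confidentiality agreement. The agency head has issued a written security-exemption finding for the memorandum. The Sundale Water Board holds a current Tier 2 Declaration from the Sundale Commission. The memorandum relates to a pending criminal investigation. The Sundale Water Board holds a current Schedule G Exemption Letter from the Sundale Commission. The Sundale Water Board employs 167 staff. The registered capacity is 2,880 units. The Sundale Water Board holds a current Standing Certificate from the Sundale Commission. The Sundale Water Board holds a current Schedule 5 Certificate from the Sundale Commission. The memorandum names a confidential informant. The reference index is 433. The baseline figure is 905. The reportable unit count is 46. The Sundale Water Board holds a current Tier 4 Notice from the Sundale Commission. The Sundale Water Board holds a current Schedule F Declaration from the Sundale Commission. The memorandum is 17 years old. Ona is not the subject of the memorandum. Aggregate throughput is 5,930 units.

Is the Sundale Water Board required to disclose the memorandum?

All of (a)'s requirements are met (a current Tier 4 Notice is held; the memorandum names a confidential informant). Turning to paragraphs (e)–(f): (e) operates against (a): a current Class D Approval is held. (f), which would lift (e), is inapplicable — the record's age is 17 years, short of 23 years. Exception (a) does not apply.
Exception (b) is satisfied on its face — a current Tier 2 Declaration is held; a current Schedule F Declaration is held; a current Standing Certificate is held. But applying paragraphs (g)–(m): (g) is engaged — the registered capacity is 2,880 units, less than the 3,160 units limit. (h) would limit (g) — a current Schedule 5 Certificate is held — but (i) sets (h) aside: (i) operates — a current Schedule G Exemption Letter is held. (j) would limit (i) — the reportable unit count is 46, less than the 50 limit — but (k) sets (j) aside: (k) is engaged — aggregate throughput is 5,930 units, under the 6,100 units limit. (l) would limit (k) — the baseline figure is 905, under the 985 limit — but (m) sets (l) aside: (m) is triggered — the reference index is 433, less than the 496 limit. (b) is therefore removed.
Exception (c) does not apply: the memorandum carries no privilege marking.
Exception (d) does not apply: the coverage ratio is 23%, not below 22%.
No exception is made out. the Sundale Water Board falls within the general rule.

Yes — the Sundale Water Board must disclose the memorandum.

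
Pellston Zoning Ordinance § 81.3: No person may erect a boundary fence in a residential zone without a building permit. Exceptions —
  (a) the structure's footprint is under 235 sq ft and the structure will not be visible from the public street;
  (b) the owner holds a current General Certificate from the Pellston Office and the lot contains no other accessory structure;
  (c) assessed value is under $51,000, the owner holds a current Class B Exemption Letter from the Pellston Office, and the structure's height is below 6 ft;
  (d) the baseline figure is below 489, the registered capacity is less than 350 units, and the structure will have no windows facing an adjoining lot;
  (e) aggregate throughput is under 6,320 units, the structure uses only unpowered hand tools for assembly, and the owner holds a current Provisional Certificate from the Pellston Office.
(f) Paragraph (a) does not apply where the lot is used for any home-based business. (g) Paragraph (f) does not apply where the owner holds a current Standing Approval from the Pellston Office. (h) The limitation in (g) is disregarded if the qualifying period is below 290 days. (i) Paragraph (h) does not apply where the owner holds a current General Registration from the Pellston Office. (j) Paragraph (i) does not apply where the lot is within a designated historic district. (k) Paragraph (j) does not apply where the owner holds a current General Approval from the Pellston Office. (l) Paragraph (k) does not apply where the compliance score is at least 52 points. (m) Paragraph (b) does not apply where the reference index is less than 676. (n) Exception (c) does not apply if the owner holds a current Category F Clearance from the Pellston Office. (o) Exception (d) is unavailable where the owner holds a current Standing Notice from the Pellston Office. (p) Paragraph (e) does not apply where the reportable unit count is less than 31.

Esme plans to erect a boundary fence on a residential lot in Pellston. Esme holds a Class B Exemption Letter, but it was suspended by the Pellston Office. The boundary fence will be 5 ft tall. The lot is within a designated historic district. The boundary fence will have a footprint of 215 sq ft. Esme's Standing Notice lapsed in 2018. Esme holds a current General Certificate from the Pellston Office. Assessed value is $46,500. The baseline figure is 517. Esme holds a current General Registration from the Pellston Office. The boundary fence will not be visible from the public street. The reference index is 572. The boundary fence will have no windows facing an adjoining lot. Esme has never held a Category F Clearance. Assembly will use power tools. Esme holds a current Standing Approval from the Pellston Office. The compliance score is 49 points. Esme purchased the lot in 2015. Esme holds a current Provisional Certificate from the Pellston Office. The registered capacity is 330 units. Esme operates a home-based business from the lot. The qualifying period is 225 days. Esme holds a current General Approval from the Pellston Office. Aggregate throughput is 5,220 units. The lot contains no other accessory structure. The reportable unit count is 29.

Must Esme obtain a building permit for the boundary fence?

All of (a)'s requirements are met (the structure's footprint is 215 sq ft, under the 235 sq ft limit; the structure will not be visible from the street). Applying paragraphs (f)–(l): (f) would limit (a) — a home-based business operates on the lot — but (g) sets (f) aside: (g) operates against (f): a current Standing Approval is held. (h) is triggered (the qualifying period is 225 days, below the 290 days limit), but is overridden by (i): (i) operates against (h): a current General Registration is held. (j) would limit (i) — the lot is in a historic district — but (k) sets (j) aside: (k) operates — a current General Approval is held. (l) is not engaged (the compliance score is 49 points, short of 52 points), so (k) stands. (a) remains available.
Exception (b): a current General Certificate is held; the lot has no other accessory structure — every condition holds. But: (m) is engaged — the reference index is 572, less than the 676 limit. Exception (b) does not apply.
Exception (c) does not apply: no current Class B Exemption Letter is held.
Exception (d) does not apply: the baseline figure is 517, not below 489.
Exception (e) requires that the structure uses only unpowered hand tools for assembly; but assembly uses power tools, so (e) is unavailable.

No — exception (a) applies; Esme does not need a building permit.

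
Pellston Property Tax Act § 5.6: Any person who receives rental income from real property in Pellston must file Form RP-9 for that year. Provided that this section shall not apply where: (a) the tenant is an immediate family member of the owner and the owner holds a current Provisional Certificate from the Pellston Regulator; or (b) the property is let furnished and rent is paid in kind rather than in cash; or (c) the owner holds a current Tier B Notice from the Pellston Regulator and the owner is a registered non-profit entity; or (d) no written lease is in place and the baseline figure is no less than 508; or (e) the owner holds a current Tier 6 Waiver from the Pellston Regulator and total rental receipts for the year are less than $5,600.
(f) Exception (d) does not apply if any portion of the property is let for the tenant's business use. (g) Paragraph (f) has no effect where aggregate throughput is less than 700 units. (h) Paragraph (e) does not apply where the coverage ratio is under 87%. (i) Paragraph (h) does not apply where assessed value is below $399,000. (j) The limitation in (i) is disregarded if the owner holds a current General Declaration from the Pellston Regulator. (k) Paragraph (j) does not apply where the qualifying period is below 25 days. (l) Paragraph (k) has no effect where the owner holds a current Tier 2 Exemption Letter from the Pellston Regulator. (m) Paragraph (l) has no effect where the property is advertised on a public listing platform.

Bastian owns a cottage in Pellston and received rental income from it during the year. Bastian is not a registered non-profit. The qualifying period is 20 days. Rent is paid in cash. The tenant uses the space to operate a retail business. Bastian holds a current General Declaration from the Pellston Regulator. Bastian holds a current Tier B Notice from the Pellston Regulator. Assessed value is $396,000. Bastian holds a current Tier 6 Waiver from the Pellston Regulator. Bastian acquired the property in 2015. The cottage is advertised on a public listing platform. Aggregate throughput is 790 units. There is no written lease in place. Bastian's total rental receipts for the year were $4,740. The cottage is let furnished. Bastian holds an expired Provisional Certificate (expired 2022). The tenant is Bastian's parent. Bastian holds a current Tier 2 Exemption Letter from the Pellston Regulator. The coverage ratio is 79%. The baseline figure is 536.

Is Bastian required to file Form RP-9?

No — exception (e) applies; Bastian is not required to file Form RP-9.

Exception (a) does not apply: the Provisional Certificate is not current.
Exception (b) requires that rent is paid in kind rather than in cash; but rent is paid in cash, so (b) is unavailable.
Exception (c) fails — Bastian is not a registered non-profit.
Exception (d) is satisfied on its face — there is no written lease; the baseline figure is 536, meeting the 508 threshold. But: (f) operates against (d): the space is let for business use. (g), which would lift (f), is inapplicable — aggregate throughput is 790 units, not less than 700 units. Exception (d) does not apply.
Exception (e) is satisfied on its face — a current Tier 6 Waiver is held; total rental receipts for the year are $4,740, less than the $5,600 limit. Under paragraphs (h)–(m): (h) is engaged (the coverage ratio is 79%, under the 87% limit), but is set aside by (i): (i) is triggered — assessed value is $396,000, below the $399,000 limit. (j) operates (a current General Declaration is held), but is itself disapplied by (k): (k) is triggered — the qualifying period is 20 days, below the 25 days limit. (l) is engaged (a current Tier 2 Exemption Letter is held), but is displaced by (m): (m) operates against (l): the property is publicly advertised. So (e) applies.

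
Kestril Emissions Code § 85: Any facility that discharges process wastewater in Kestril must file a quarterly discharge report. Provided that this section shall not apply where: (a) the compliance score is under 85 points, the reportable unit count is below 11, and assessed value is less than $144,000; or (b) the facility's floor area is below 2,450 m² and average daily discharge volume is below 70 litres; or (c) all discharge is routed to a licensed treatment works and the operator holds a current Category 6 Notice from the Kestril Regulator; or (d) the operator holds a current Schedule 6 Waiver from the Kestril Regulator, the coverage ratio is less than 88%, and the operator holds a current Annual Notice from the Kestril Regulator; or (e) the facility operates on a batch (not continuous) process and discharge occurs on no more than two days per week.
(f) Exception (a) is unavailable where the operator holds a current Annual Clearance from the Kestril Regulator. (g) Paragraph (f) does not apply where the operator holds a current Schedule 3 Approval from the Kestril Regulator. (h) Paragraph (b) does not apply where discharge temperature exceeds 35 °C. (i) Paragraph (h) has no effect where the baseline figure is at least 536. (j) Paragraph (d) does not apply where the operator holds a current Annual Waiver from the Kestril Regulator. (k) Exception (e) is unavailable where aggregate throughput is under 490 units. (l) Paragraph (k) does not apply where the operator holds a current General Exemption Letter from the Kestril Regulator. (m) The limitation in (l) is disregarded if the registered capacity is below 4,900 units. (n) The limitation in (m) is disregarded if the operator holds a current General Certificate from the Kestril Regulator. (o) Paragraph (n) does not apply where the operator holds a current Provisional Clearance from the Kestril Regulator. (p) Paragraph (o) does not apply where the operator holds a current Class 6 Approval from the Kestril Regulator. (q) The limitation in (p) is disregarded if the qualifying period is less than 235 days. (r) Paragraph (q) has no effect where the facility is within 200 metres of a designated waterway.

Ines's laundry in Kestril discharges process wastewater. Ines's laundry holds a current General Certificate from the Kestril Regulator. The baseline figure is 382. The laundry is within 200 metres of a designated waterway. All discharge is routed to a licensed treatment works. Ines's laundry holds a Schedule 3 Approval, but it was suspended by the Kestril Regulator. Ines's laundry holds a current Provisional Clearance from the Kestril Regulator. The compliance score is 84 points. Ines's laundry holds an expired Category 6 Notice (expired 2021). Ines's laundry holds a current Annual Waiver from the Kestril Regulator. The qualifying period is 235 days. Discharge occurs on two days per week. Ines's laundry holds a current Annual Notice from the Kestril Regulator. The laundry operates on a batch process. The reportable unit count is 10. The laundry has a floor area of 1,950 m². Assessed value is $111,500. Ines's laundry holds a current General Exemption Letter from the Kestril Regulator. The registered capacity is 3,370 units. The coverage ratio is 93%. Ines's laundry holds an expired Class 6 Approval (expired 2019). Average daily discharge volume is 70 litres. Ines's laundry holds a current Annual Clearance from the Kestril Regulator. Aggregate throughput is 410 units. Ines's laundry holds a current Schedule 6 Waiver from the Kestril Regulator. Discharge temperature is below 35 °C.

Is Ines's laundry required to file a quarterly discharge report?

Exception (a)'s conditions are all satisfied: the compliance score is 84 points, under the 85 points limit; the reportable unit count is 10, below the 11 limit; assessed value is $111,500, less than the $144,000 limit. Turning to paragraphs (f)–(g): (f) is engaged — a current Annual Clearance is held. (g), which would lift (f), is inapplicable — there is no Schedule 3 Approval in force. Exception (a) does not apply.
Exception (b) requires that average daily discharge volume is below 70 litres; but average daily discharge volume is 70 litres, not below 70 litres, so (b) is unavailable.
Exception (c) fails — no current Category 6 Notice is held.
Exception (d) does not apply: the coverage ratio is 93%, not less than 88%.
Exception (e) is satisfied on its face — the facility operates on a batch process; discharge occurs on no more than two days per week. However, paragraphs (k)–(r) must be considered: (k) is engaged — aggregate throughput is 410 units, under the 490 units limit. (l) would limit (k) — a current General Exemption Letter is held — but (m) sets (l) aside: (m) operates against (l): the registered capacity is 3,370 units, below the 4,900 units limit. (n) would limit (m) — a current General Certificate is held — but (o) sets (n) aside: (o) operates against (n): a current Provisional Clearance is held. (p), which would lift (o), is not engaged — there is no Class 6 Approval in force. So (e) is unavailable.
None of the exceptions is available; § 85 applies in full.

Yes — Ines's laundry must file a quarterly discharge report.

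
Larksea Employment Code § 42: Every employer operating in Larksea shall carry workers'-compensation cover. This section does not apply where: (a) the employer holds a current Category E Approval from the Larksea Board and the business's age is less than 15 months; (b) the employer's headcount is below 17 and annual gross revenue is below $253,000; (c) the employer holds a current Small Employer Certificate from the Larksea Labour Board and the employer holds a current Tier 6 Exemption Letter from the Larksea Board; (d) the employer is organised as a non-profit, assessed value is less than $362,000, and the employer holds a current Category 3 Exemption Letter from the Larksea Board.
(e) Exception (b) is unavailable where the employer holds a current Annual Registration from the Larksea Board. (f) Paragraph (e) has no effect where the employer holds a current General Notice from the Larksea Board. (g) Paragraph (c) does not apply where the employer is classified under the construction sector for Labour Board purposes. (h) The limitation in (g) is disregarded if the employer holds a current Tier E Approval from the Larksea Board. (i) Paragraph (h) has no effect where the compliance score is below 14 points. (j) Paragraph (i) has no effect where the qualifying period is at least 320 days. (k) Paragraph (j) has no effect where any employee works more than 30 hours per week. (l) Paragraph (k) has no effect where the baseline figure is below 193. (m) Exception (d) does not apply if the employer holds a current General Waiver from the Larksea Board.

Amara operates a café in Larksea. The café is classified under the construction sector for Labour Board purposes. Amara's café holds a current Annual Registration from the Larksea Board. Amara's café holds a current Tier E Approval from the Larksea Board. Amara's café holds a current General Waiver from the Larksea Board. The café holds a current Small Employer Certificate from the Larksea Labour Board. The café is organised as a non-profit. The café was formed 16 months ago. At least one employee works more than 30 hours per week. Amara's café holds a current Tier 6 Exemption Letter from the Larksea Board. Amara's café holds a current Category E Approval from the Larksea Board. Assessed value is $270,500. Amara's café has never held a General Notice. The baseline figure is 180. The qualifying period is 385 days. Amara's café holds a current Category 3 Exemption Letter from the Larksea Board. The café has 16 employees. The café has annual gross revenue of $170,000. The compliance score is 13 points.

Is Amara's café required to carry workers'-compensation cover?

Exception (a) requires that the business's age is less than 15 months; but the business's age is 16 months, not less than 15 months, so (a) is unavailable.
Exception (b): the employer's headcount is 16, below the 17 limit; annual gross revenue is $170,000, below the $253,000 limit — every condition holds. But: (e) operates against (b): a current Annual Registration is held. (f), which would lift (e), is inapplicable — no current General Notice is held. (b) is therefore removed.
Exception (c): a current Small Employer Certificate is held; a current Tier 6 Exemption Letter is held — every condition holds. As to paragraphs (g)–(l): (g) is triggered (the café is classified under the construction sector), but is displaced by (h): (h) is engaged — a current Tier E Approval is held. (i) is triggered (the compliance score is 13 points, below the 14 points limit), but is set aside by (j): (j) is engaged — the qualifying period is 385 days, meeting the 320 days threshold. (k) is triggered (at least one employee exceeds 30 hours/week), but yields to (l): (l) operates against (k): the baseline figure is 180, below the 193 limit. Exception (c) stands.
All of (d)'s requirements are met (the employer is a non-profit; assessed value is $270,500, less than the $362,000 limit; a current Category 3 Exemption Letter is held). But applying paragraph (m): (m) operates against (d): a current General Waiver is held. (d) is therefore removed.

No — exception (c) applies; Amara's café is not required to carry workers'-compensation cover.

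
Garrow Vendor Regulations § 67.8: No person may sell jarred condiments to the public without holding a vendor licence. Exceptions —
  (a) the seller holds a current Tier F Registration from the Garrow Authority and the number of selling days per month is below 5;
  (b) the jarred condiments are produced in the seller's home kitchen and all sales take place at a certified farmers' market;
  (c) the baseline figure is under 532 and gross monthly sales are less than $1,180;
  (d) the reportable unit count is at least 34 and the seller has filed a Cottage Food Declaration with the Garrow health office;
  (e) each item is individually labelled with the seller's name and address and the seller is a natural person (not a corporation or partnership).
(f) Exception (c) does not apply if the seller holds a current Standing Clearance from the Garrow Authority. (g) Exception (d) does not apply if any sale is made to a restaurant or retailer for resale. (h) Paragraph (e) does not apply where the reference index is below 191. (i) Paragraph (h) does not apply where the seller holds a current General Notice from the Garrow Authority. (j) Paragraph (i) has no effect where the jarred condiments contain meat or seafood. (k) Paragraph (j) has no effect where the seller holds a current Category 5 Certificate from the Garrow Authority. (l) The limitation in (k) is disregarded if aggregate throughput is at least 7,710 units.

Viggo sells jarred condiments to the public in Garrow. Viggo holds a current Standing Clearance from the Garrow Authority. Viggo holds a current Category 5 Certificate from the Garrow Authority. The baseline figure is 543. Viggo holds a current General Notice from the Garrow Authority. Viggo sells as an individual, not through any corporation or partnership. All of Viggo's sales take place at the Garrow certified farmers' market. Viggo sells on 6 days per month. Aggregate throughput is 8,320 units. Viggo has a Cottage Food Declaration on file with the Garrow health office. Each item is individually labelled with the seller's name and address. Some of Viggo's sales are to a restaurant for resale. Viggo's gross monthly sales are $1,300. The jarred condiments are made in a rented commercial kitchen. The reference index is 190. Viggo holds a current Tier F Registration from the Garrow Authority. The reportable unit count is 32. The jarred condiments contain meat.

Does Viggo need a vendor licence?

Exception (a) fails — the number of selling days per month is 6, not below 5.
Exception (b) fails — the jarred condiments are made in a commercial kitchen, not a home kitchen.
Exception (c) fails — the baseline figure is 543, not under 532.
Exception (d) requires that the reportable unit count is at least 34; but the reportable unit count is 32, short of 34, so (d) is unavailable.
Exception (e): items are individually labelled; the seller is a natural person — every condition holds. But applying paragraphs (h)–(l): (h) is triggered — the reference index is 190, below the 191 limit. (i) is engaged (a current General Notice is held), but is displaced by (j): (j) is triggered — the jarred condiments contain meat. (k) is triggered (a current Category 5 Certificate is held), but is displaced by (l): (l) operates against (k): aggregate throughput is 8,320 units, meeting the 7,710 units threshold. So (e) is unavailable.
No exception is made out. Viggo falls within the general rule.

Yes — Viggo must hold a vendor licence.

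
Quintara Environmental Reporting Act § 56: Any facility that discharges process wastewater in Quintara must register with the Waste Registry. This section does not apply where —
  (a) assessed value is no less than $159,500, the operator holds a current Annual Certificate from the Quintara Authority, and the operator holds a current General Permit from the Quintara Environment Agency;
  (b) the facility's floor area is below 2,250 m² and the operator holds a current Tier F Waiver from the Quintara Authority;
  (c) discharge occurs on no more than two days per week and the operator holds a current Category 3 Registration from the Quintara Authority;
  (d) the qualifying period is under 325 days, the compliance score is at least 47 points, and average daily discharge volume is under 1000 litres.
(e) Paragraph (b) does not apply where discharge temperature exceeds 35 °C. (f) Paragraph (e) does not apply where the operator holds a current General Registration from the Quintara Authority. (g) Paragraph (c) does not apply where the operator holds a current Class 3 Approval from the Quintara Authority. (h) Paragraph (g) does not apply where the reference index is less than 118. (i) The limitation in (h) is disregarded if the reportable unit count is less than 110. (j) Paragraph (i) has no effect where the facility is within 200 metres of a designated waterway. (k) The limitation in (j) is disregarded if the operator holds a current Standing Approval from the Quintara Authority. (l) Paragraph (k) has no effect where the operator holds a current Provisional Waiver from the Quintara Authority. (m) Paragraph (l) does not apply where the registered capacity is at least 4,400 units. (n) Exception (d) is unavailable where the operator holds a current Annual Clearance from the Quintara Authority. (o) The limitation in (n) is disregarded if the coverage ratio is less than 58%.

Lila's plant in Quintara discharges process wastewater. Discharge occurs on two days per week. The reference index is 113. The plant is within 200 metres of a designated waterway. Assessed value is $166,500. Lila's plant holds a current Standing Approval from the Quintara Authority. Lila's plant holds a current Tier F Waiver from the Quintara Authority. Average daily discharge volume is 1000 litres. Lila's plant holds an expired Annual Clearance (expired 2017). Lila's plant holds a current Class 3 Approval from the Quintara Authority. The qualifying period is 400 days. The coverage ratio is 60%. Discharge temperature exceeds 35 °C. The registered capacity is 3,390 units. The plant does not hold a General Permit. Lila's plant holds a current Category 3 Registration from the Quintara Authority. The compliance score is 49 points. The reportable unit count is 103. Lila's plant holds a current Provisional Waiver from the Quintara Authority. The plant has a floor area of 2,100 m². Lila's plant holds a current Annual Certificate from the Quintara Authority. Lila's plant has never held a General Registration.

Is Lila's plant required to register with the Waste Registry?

Exception (a) requires that the operator holds a current General Permit from the Quintara Environment Agency; but no General Permit is held, so (a) is unavailable.
Exception (b) is satisfied on its face — the facility's floor area is 2,100 m², below the 2,250 m² limit; a current Tier F Waiver is held. But: (e) operates against (b): discharge temperature exceeds 35 °C. (f), which would lift (e), does not operate here — no current General Registration is held. (b) is therefore removed.
All of (c)'s requirements are met (discharge occurs on no more than two days per week; a current Category 3 Registration is held). Considering the limiting provisions: (g) is engaged (a current Class 3 Approval is held), but is displaced by (h): (h) operates against (g): the reference index is 113, less than the 118 limit. (i) would limit (h) — the reportable unit count is 103, less than the 110 limit — but (j) sets (i) aside: (j) operates against (i): the plant is within 200 m of a designated waterway. (k) would limit (j) — a current Standing Approval is held — but (l) sets (k) aside: (l) applies — a current Provisional Waiver is held. (m) does not operate here (the registered capacity is 3,390 units, short of 4,400 units), so (l) stands. Exception (c) stands.
Exception (d) fails — the qualifying period is 400 days, not under 325 days.

No — exception (c) applies; Lila's plant is not required to register with the Waste Registry.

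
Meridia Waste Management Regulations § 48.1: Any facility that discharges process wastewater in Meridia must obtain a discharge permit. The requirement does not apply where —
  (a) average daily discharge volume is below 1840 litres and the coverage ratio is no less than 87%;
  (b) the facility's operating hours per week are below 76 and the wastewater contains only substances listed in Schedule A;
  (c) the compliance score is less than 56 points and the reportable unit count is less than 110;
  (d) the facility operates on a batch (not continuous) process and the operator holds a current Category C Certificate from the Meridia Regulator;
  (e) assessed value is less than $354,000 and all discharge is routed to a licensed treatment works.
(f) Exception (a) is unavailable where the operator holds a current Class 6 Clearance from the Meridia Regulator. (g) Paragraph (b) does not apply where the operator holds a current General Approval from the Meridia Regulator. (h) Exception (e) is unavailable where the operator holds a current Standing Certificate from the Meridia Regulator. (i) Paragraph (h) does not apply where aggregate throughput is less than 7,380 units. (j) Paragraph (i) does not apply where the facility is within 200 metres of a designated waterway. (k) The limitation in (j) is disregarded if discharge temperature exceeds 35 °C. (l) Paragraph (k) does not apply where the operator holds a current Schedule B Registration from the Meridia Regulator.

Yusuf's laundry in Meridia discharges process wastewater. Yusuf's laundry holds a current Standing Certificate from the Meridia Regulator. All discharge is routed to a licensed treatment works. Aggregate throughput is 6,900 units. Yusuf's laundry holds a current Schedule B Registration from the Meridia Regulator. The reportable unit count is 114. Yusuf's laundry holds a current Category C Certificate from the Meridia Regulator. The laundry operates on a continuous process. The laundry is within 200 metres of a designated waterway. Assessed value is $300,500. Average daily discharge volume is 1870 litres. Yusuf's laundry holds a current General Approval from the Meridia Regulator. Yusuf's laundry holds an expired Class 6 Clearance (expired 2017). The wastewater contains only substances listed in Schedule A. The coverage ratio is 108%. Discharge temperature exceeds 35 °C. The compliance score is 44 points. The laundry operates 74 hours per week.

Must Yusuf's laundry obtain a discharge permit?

Exception (a) does not apply: average daily discharge volume is 1870 litres, not below 1840 litres.
Exception (b)'s conditions are all satisfied: the facility's operating hours per week are 74, below the 76 limit; the wastewater is Schedule-A-only. Turning to paragraph (g): (g) operates against (b): a current General Approval is held. Exception (b) does not apply.
Exception (c) requires that the reportable unit count is less than 110; but the reportable unit count is 114, not less than 110, so (c) is unavailable.
Exception (d) does not apply: the facility operates on a continuous process.
All of (e)'s requirements are met (assessed value is $300,500, less than the $354,000 limit; discharge is routed to a licensed treatment works). But applying paragraphs (h)–(l): (h) operates — a current Standing Certificate is held. (i) would limit (h) — aggregate throughput is 6,900 units, less than the 7,380 units limit — but (j) sets (i) aside: (j) operates — the laundry is within 200 m of a designated waterway. (k) operates (discharge temperature exceeds 35 °C), but is itself disapplied by (l): (l) operates against (k): a current Schedule B Registration is held. Exception (e) does not apply.
Every exception is unavailable, so the rule governs.

Yes — Yusuf's laundry must obtain a discharge permit.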